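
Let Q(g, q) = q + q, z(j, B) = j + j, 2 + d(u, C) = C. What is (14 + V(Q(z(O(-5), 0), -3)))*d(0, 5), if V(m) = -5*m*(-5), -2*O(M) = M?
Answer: -408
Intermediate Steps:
d(u, C) = -2 + C
O(M) = -M/2
z(j, B) = 2*j
Q(g, q) = 2*q
V(m) = 25*m
(14 + V(Q(z(O(-5), 0), -3)))*d(0, 5) = (14 + 25*(2*(-3)))*(-2 + 5) = (14 + 25*(-6))*3 = (14 - 150)*3 = -136*3 = -408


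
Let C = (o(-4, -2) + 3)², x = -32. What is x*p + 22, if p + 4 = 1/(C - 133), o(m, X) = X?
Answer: 4958/33 ≈ 150.24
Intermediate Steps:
C = 1 (C = (-2 + 3)² = 1² = 1)
p = -529/132 (p = -4 + 1/(1 - 133) = -4 + 1/(-132) = -4 - 1/132 = -529/132 ≈ -4.0076)
x*p + 22 = -32*(-529/132) + 22 = 4232/33 + 22 = 4958/33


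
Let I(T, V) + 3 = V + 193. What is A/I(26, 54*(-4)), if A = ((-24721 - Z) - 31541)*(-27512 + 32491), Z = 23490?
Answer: 15272508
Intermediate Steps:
I(T, V) = 190 + V (I(T, V) = -3 + (V + 193) = -3 + (193 + V) = 190 + V)
A = -397085208 (A = ((-24721 - 1*23490) - 31541)*(-27512 + 32491) = ((-24721 - 23490) - 31541)*4979 = (-48211 - 31541)*4979 = -79752*4979 = -397085208)
A/I(26, 54*(-4)) = -397085208/(190 + 54*(-4)) = -397085208/(190 - 216) = -397085208/(-26) = -397085208*(-1/26) = 15272508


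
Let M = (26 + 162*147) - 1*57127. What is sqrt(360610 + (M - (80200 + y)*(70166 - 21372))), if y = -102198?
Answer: 121*sqrt(73335) ≈ 32767.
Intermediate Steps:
M = -33287 (M = (26 + 23814) - 57127 = 23840 - 57127 = -33287)
sqrt(360610 + (M - (80200 + y)*(70166 - 21372))) = sqrt(360610 + (-33287 - (80200 - 102198)*(70166 - 21372))) = sqrt(360610 + (-33287 - (-21998)*48794)) = sqrt(360610 + (-33287 - 1*(-1073370412))) = sqrt(360610 + (-33287 + 1073370412)) = sqrt(360610 + 1073337125) = sqrt(1073697735) = 121*sqrt(73335)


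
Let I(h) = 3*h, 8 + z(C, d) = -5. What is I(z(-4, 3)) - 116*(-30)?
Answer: 3441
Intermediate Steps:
z(C, d) = -13 (z(C, d) = -8 - 5 = -13)
I(z(-4, 3)) - 116*(-30) = 3*(-13) - 116*(-30) = -39 + 3480 = 3441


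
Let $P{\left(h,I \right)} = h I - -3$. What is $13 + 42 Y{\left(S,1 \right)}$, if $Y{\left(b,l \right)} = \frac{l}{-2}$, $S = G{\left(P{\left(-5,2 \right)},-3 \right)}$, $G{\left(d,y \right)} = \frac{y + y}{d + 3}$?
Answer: $-8$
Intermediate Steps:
$P{\left(h,I \right)} = 3 + I h$ ($P{\left(h,I \right)} = I h + 3 = 3 + I h$)
$G{\left(d,y \right)} = \frac{2 y}{3 + d}$
$S = \frac{3}{2}$ ($S = 2 \left(-3\right) \frac{1}{3 + \left(3 + 2 \left(-5\right)\right)} = 2 \left(-3\right) \frac{1}{3 + \left(3 - 10\right)} = 2 \left(-3\right) \frac{1}{3 - 7} = 2 \left(-3\right) \frac{1}{-4} = 2 \left(-3\right) \left(- \frac{1}{4}\right) = \frac{3}{2} \approx 1.5$)
$Y{\left(b,l \right)} = - \frac{l}{2}$ ($Y{\left(b,l \right)} = l \left(- \frac{1}{2}\right) = - \frac{l}{2}$)
$13 + 42 Y{\left(S,1 \right)} = 13 + 42 \left(\left(- \frac{1}{2}\right) 1\right) = 13 + 42 \left(- \frac{1}{2}\right) = 13 - 21 = -8$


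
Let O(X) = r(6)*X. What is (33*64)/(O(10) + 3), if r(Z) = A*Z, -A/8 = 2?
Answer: -64/29 ≈ -2.2069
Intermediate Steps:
A = -16 (A = -8*2 = -16)
r(Z) = -16*Z
O(X) = -96*X (O(X) = (-16*6)*X = -96*X)
(33*64)/(O(10) + 3) = (33*64)/(-96*10 + 3) = 2112/(-960 + 3) = 2112/(-957) = 2112*(-1/957) = -64/29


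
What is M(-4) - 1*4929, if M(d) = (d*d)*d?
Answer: -4993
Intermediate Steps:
M(d) = d³ (M(d) = d²*d = d³)
M(-4) - 1*4929 = (-4)³ - 1*4929 = -64 - 4929 = -4993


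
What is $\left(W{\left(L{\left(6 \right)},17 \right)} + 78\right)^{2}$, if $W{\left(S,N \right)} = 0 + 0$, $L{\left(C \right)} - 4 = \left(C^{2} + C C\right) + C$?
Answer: $6084$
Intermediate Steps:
$L{\left(C \right)} = 4 + C + 2 C^{2}$ ($L{\left(C \right)} = 4 + \left(\left(C^{2} + C C\right) + C\right) = 4 + \left(\left(C^{2} + C^{2}\right) + C\right) = 4 + \left(2 C^{2} + C\right) = 4 + \left(C + 2 C^{2}\right) = 4 + C + 2 C^{2}$)
$W{\left(S,N \right)} = 0$
$\left(W{\left(L{\left(6 \right)},17 \right)} + 78\right)^{2} = \left(0 + 78\right)^{2} = 78^{2} = 6084$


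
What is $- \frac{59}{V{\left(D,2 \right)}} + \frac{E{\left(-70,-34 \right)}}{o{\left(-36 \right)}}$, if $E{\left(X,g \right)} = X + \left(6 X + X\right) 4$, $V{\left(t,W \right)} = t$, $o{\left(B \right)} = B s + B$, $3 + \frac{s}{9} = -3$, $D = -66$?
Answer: $- \frac{892}{5247} \approx -0.17$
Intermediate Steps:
$s = -54$ ($s = -27 + 9 \left(-3\right) = -27 - 27 = -54$)
$o{\left(B \right)} = - 53 B$ ($o{\left(B \right)} = B \left(-54\right) + B = - 54 B + B = - 53 B$)
$E{\left(X,g \right)} = 29 X$ ($E{\left(X,g \right)} = X + 7 X 4 = X + 28 X = 29 X$)
$- \frac{59}{V{\left(D,2 \right)}} + \frac{E{\left(-70,-34 \right)}}{o{\left(-36 \right)}} = - \frac{59}{-66} + \frac{29 \left(-70\right)}{\left(-53\right) \left(-36\right)} = \left(-59\right) \left(- \frac{1}{66}\right) - \frac{2030}{1908} = \frac{59}{66} - \frac{1015}{954} = - \frac{892}{5247}$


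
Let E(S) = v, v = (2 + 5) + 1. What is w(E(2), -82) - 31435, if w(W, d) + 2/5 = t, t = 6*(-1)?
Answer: -157207/5 ≈ -31441.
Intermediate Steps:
t = -6
v = 8 (v = 7 + 1 = 8)
E(S) = 8
w(W, d) = -32/5 (w(W, d) = -2/5 - 6 = -32/5)
w(E(2), -82) - 31435 = -32/5 - 31435 = -157207/5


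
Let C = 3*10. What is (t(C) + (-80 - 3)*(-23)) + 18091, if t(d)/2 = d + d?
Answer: 20120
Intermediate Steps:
C = 30
t(d) = 4*d (t(d) = 2*(d + d) = 2*(2*d) = 4*d)
(t(C) + (-80 - 3)*(-23)) + 18091 = (4*30 + (-80 - 3)*(-23)) + 18091 = (120 - 83*(-23)) + 18091 = (120 + 1909) + 18091 = 2029 + 18091 = 20120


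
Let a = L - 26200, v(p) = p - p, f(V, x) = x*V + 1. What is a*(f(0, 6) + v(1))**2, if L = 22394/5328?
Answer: -69785603/2664 ≈ -26196.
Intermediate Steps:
f(V, x) = 1 + V*x (f(V, x) = V*x + 1 = 1 + V*x)
L = 11197/2664 (L = 22394*(1/5328) = 11197/2664 ≈ 4.2031)
v(p) = 0
a = -69785603/2664 (a = 11197/2664 - 26200 = -69785603/2664 ≈ -26196.)
a*(f(0, 6) + v(1))**2 = -69785603*((1 + 0*6) + 0)**2/2664 = -69785603*((1 + 0) + 0)**2/2664 = -69785603*(1 + 0)**2/2664 = -69785603/2664*1**2 = -69785603/2664*1 = -69785603/2664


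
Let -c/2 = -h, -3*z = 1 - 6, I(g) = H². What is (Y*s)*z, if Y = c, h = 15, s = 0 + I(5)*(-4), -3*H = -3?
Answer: -200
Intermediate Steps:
H = 1 (H = -⅓*(-3) = 1)
I(g) = 1 (I(g) = 1² = 1)
z = 5/3 (z = -(1 - 6)/3 = -⅓*(-5) = 5/3 ≈ 1.6667)
s = -4 (s = 0 + 1*(-4) = 0 - 4 = -4)
c = 30 (c = -(-2)*15 = -2*(-15) = 30)
Y = 30
(Y*s)*z = (30*(-4))*(5/3) = -120*5/3 = -200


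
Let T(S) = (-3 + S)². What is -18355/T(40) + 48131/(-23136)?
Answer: -490552619/31673184 ≈ -15.488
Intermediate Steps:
-18355/T(40) + 48131/(-23136) = -18355/(-3 + 40)² + 48131/(-23136) = -18355/(37²) + 48131*(-1/23136) = -18355/1369 - 48131/23136 = -490552619/31673184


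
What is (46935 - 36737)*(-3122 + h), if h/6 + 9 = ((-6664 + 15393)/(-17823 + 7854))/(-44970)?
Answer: -2420018681693098/74717655 ≈ -3.2389e+7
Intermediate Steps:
h = -4034744641/74717655 (h = -54 + 6*(((-6664 + 15393)/(-17823 + 7854))/(-44970)) = -54 + 6*((8729/(-9969))*(-1/44970)) = -54 + 6*((8729*(-1/9969))*(-1/44970)) = -54 + 6*(-8729/9969*(-1/44970)) = -54 + 6*(8729/448305930) = -54 + 8729/74717655 = -4034744641/74717655 ≈ -54.000)
(46935 - 36737)*(-3122 + h) = (46935 - 36737)*(-3122 - 4034744641/74717655) = 10198*(-237303263551/74717655) = -2420018681693098/74717655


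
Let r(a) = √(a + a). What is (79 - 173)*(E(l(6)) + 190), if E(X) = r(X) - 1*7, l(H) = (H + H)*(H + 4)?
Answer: -17202 - 376*√15 ≈ -18658.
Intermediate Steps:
l(H) = 2*H*(4 + H) (l(H) = (2*H)*(4 + H) = 2*H*(4 + H))
r(a) = √2*√a (r(a) = √(2*a) = √2*√a)
E(X) = -7 + √2*√X (E(X) = √2*√X - 1*7 = √2*√X - 7 = -7 + √2*√X)
(79 - 173)*(E(l(6)) + 190) = (79 - 173)*((-7 + √2*√(2*6*(4 + 6))) + 190) = -94*((-7 + √2*√(2*6*10)) + 190) = -94*((-7 + √2*√120) + 190) = -94*((-7 + √2*(2*√30)) + 190) = -94*((-7 + 4*√15) + 190) = -94*(183 + 4*√15) = -17202 - 376*√15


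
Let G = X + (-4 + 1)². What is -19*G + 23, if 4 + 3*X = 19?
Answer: -243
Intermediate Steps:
X = 5 (X = -4/3 + (⅓)*19 = -4/3 + 19/3 = 5)
G = 14 (G = 5 + (-4 + 1)² = 5 + (-3)² = 5 + 9 = 14)
-19*G + 23 = -19*14 + 23 = -266 + 23 = -243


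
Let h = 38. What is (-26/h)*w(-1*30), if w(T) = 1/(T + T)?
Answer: 13/1140 ≈ 0.011404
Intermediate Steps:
w(T) = 1/(2*T)
(-26/h)*w(-1*30) = (-26/38)*(1/(2*((-1*30)))) = (-26*1/38)*((1/2)/(-30)) = -13*(-1)/(38*30) = -13/19*(-1/60) = 13/1140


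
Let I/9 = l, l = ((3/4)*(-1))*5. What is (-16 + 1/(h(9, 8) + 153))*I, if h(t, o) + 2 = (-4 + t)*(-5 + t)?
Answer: 41025/76 ≈ 539.80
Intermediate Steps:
h(t, o) = -2 + (-5 + t)*(-4 + t) (h(t, o) = -2 + (-4 + t)*(-5 + t) = -2 + (-5 + t)*(-4 + t))
l = -15/4 (l = ((3*(1/4))*(-1))*5 = ((3/4)*(-1))*5 = -3/4*5 = -15/4 ≈ -3.7500)
I = -135/4 (I = 9*(-15/4) = -135/4 ≈ -33.750)
(-16 + 1/(h(9, 8) + 153))*I = (-16 + 1/((18 + 9**2 - 9*9) + 153))*(-135/4) = (-16 + 1/((18 + 81 - 81) + 153))*(-135/4) = (-16 + 1/(18 + 153))*(-135/4) = (-16 + 1/171)*(-135/4) = -2735/171*(-135/4) = 41025/76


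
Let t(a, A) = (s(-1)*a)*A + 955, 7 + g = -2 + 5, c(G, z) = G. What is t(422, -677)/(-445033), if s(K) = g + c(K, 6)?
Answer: -1429425/445033 ≈ -3.2120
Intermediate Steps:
g = -4 (g = -7 + (-2 + 5) = -7 + 3 = -4)
s(K) = -4 + K
t(a, A) = 955 - 5*A*a (t(a, A) = ((-4 - 1)*a)*A + 955 = (-5*a)*A + 955 = -5*A*a + 955 = 955 - 5*A*a)
t(422, -677)/(-445033) = (955 - 5*(-677)*422)/(-445033) = (955 + 1428470)*(-1/445033) = 1429425*(-1/445033) = -1429425/445033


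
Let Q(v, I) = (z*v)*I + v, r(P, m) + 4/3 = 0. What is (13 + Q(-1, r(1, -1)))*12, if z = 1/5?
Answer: 736/5 ≈ 147.20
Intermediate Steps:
r(P, m) = -4/3 (r(P, m) = -4/3 + 0 = -4/3)
z = 1/5 ≈ 0.20000
Q(v, I) = v + I*v/5 (Q(v, I) = (v/5)*I + v = I*v/5 + v = v + I*v/5)
(13 + Q(-1, r(1, -1)))*12 = (13 + (1/5)*(-1)*(5 - 4/3))*12 = (13 + (1/5)*(-1)*(11/3))*12 = (13 - 11/15)*12 = (184/15)*12 = 736/5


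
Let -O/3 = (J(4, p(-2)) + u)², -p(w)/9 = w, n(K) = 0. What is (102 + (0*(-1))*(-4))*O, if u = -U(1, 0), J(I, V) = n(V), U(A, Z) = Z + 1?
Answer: -306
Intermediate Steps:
U(A, Z) = 1 + Z
p(w) = -9*w
J(I, V) = 0
u = -1 (u = -(1 + 0) = -1*1 = -1)
O = -3 (O = -3*(0 - 1)² = -3*(-1)² = -3*1 = -3)
(102 + (0*(-1))*(-4))*O = (102 + (0*(-1))*(-4))*(-3) = (102 + 0*(-4))*(-3) = (102 + 0)*(-3) = 102*(-3) = -306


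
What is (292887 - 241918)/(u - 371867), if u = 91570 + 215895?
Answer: -50969/64402 ≈ -0.79142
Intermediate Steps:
u = 307465
(292887 - 241918)/(u - 371867) = (292887 - 241918)/(307465 - 371867) = 50969/(-64402) = 50969*(-1/64402) = -50969/64402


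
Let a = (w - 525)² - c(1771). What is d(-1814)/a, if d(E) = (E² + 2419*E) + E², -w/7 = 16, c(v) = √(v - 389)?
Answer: 889902543894/164648479979 + 2193126*√1382/164648479979 ≈ 5.4054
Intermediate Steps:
c(v) = √(-389 + v)
w = -112 (w = -7*16 = -112)
a = 405769 - √1382 (a = (-112 - 525)² - √(-389 + 1771) = (-637)² - √1382 = 405769 - √1382 ≈ 4.0573e+5)
d(E) = 2*E² + 2419*E
d(-1814)/a = (-1814*(2419 + 2*(-1814)))/(405769 - √1382) = (-1814*(2419 - 3628))/(405769 - √1382) = (-1814*(-1209))/(405769 - √1382) = 2193126/(405769 - √1382)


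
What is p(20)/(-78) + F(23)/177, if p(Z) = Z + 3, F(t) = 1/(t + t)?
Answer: -15599/52923 ≈ -0.29475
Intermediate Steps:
F(t) = 1/(2*t)
p(Z) = 3 + Z
p(20)/(-78) + F(23)/177 = (3 + 20)/(-78) + ((½)/23)/177 = 23*(-1/78) + ((½)*(1/23))*(1/177) = -23/78 + (1/46)*(1/177) = -23/78 + 1/8142 = -15599/52923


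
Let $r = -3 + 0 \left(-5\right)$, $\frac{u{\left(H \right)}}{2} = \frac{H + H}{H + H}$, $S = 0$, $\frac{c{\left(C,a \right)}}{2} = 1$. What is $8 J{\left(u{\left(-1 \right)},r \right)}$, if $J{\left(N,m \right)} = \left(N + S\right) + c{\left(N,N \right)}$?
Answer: $32$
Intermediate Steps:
$c{\left(C,a \right)} = 2$ ($c{\left(C,a \right)} = 2 \cdot 1 = 2$)
$u{\left(H \right)} = 2$ ($u{\left(H \right)} = 2 \frac{H + H}{H + H} = 2 \frac{2 H}{2 H} = 2 \cdot 2 H \frac{1}{2 H} = 2 \cdot 1 = 2$)
$r = -3$ ($r = -3 + 0 = -3$)
$J{\left(N,m \right)} = 2 + N$ ($J{\left(N,m \right)} = \left(N + 0\right) + 2 = N + 2 = 2 + N$)
$8 J{\left(u{\left(-1 \right)},r \right)} = 8 \left(2 + 2\right) = 8 \cdot 4 = 32$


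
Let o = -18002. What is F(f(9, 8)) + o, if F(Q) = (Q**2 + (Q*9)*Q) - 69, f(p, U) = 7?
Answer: -17581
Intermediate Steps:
F(Q) = -69 + 10*Q**2 (F(Q) = (Q**2 + (9*Q)*Q) - 69 = (Q**2 + 9*Q**2) - 69 = 10*Q**2 - 69 = -69 + 10*Q**2)
F(f(9, 8)) + o = (-69 + 10*7**2) - 18002 = (-69 + 10*49) - 18002 = (-69 + 490) - 18002 = 421 - 18002 = -17581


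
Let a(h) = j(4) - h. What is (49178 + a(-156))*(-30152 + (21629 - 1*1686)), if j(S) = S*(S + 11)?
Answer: -504263346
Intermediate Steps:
j(S) = S*(11 + S)
a(h) = 60 - h (a(h) = 4*(11 + 4) - h = 4*15 - h = 60 - h)
(49178 + a(-156))*(-30152 + (21629 - 1*1686)) = (49178 + (60 - 1*(-156)))*(-30152 + (21629 - 1*1686)) = (49178 + (60 + 156))*(-30152 + (21629 - 1686)) = (49178 + 216)*(-30152 + 19943) = 49394*(-10209) = -504263346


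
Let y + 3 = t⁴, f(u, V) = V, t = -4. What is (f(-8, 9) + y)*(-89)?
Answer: -23318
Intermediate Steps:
y = 253 (y = -3 + (-4)⁴ = -3 + 256 = 253)
(f(-8, 9) + y)*(-89) = (9 + 253)*(-89) = 262*(-89) = -23318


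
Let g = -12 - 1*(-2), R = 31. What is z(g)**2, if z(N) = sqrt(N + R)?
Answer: 21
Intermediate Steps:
g = -10 (g = -12 + 2 = -10)
z(N) = sqrt(31 + N) (z(N) = sqrt(N + 31) = sqrt(31 + N))
z(g)**2 = (sqrt(31 - 10))**2 = (sqrt(21))**2 = 21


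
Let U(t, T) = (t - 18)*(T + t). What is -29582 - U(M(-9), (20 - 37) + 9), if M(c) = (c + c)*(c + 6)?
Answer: -31238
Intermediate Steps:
M(c) = 2*c*(6 + c) (M(c) = (2*c)*(6 + c) = 2*c*(6 + c))
U(t, T) = (-18 + t)*(T + t)
-29582 - U(M(-9), (20 - 37) + 9) = -29582 - ((2*(-9)*(6 - 9))² - 18*((20 - 37) + 9) - 36*(-9)*(6 - 9) + ((20 - 37) + 9)*(2*(-9)*(6 - 9))) = -29582 - ((2*(-9)*(-3))² - 18*(-17 + 9) - 36*(-9)*(-3) + (-17 + 9)*(2*(-9)*(-3))) = -29582 - (54² - 18*(-8) - 18*54 - 8*54) = -29582 - (2916 + 144 - 972 - 432) = -29582 - 1*1656 = -29582 - 1656 = -31238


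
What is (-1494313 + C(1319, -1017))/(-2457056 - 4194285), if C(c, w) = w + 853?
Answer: 1494477/6651341 ≈ 0.22469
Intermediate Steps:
C(c, w) = 853 + w
(-1494313 + C(1319, -1017))/(-2457056 - 4194285) = (-1494313 + (853 - 1017))/(-2457056 - 4194285) = (-1494313 - 164)/(-6651341) = -1494477*(-1/6651341) = 1494477/6651341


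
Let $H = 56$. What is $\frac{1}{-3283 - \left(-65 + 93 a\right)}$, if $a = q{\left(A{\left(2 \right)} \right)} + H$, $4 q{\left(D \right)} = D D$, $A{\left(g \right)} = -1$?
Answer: $- \frac{4}{33797} \approx -0.00011835$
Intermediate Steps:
$q{\left(D \right)} = \frac{D^{2}}{4}$ ($q{\left(D \right)} = \frac{D D}{4} = \frac{D^{2}}{4}$)
$a = \frac{225}{4}$ ($a = \frac{\left(-1\right)^{2}}{4} + 56 = \frac{1}{4} \cdot 1 + 56 = \frac{1}{4} + 56 = \frac{225}{4} \approx 56.25$)
$\frac{1}{-3283 - \left(-65 + 93 a\right)} = \frac{1}{-3283 + \left(65 - \frac{20925}{4}\right)} = \frac{1}{-3283 - \frac{20665}{4}} = \frac{1}{- \frac{33797}{4}} = - \frac{4}{33797}$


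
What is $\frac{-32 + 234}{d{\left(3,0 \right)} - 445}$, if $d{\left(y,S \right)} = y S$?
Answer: $- \frac{202}{445} \approx -0.45393$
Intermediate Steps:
$d{\left(y,S \right)} = S y$
$\frac{-32 + 234}{d{\left(3,0 \right)} - 445} = \frac{-32 + 234}{0 \cdot 3 - 445} = \frac{202}{0 - 445} = \frac{202}{-445} = 202 \left(- \frac{1}{445}\right) = - \frac{202}{445}$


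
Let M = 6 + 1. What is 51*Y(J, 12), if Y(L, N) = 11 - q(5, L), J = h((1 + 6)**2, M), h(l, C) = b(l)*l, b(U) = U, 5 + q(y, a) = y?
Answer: 561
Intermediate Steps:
q(y, a) = -5 + y
M = 7
h(l, C) = l**2 (h(l, C) = l*l = l**2)
J = 2401 (J = ((1 + 6)**2)**2 = (7**2)**2 = 49**2 = 2401)
Y(L, N) = 11 (Y(L, N) = 11 - (-5 + 5) = 11 - 1*0 = 11 + 0 = 11)
51*Y(J, 12) = 51*11 = 561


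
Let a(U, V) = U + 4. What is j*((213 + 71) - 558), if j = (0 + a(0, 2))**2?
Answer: -4384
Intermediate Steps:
a(U, V) = 4 + U
j = 16 (j = (0 + (4 + 0))**2 = (0 + 4)**2 = 4**2 = 16)
j*((213 + 71) - 558) = 16*((213 + 71) - 558) = 16*(284 - 558) = 16*(-274) = -4384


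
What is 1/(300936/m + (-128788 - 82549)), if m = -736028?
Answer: -184007/38887562593 ≈ -4.7318e-6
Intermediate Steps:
1/(300936/m + (-128788 - 82549)) = 1/(300936/(-736028) + (-128788 - 82549)) = 1/(300936*(-1/736028) - 211337) = 1/(-75234/184007 - 211337) = 1/(-38887562593/184007) = -184007/38887562593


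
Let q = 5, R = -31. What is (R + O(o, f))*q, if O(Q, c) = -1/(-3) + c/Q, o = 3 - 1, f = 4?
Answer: -430/3 ≈ -143.33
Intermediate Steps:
o = 2
O(Q, c) = 1/3 + c/Q (O(Q, c) = -1*(-1/3) + c/Q = 1/3 + c/Q)
(R + O(o, f))*q = (-31 + (4 + (1/3)*2)/2)*5 = (-31 + (4 + 2/3)/2)*5 = (-31 + (1/2)*(14/3))*5 = (-31 + 7/3)*5 = -86/3*5 = -430/3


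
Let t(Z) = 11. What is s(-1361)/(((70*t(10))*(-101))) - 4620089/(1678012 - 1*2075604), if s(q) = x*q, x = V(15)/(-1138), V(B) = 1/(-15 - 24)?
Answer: 306666248832061/26390842918440 ≈ 11.620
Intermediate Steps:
V(B) = -1/39 (V(B) = 1/(-39) = -1/39)
x = 1/44382 (x = -1/39/(-1138) = -1/39*(-1/1138) = 1/44382 ≈ 2.2532e-5)
s(q) = q/44382
s(-1361)/(((70*t(10))*(-101))) - 4620089/(1678012 - 1*2075604) = ((1/44382)*(-1361))/(((70*11)*(-101))) - 4620089/(1678012 - 1*2075604) = -1361/(44382*(770*(-101))) - 4620089/(1678012 - 2075604) = -1361/44382/(-77770) - 4620089/(-397592) = -1361/44382*(-1/77770) - 4620089*(-1/397592) = 1361/3451588140 + 4620089/397592 = 306666248832061/26390842918440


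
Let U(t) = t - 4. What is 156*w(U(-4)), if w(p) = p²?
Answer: 9984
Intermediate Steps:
U(t) = -4 + t
156*w(U(-4)) = 156*(-4 - 4)² = 156*(-8)² = 156*64 = 9984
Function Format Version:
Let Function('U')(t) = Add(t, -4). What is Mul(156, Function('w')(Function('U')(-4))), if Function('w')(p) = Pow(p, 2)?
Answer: 9984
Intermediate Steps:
Function('U')(t) = Add(-4, t)
Mul(156, Function('w')(Function('U')(-4))) = Mul(156, Pow(Add(-4, -4), 2)) = Mul(156, Pow(-8, 2)) = Mul(156, 64) = 9984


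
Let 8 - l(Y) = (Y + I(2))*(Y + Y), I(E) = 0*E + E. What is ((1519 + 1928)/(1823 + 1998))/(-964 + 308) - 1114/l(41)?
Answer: 1390099559/4409067184 ≈ 0.31528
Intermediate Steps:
I(E) = E (I(E) = 0 + E = E)
l(Y) = 8 - 2*Y*(2 + Y) (l(Y) = 8 - (Y + 2)*(Y + Y) = 8 - (2 + Y)*2*Y = 8 - 2*Y*(2 + Y))
((1519 + 1928)/(1823 + 1998))/(-964 + 308) - 1114/l(41) = ((1519 + 1928)/(1823 + 1998))/(-964 + 308) - 1114/(8 - 4*41 - 2*41²) = (3447/3821)/(-656) - 1114/(8 - 164 - 2*1681) = (3447*(1/3821))*(-1/656) - 1114/(8 - 164 - 3362) = (3447/3821)*(-1/656) - 1114/(-3518) = -3447/2506576 - 1114*(-1/3518) = -3447/2506576 + 557/1759 = 1390099559/4409067184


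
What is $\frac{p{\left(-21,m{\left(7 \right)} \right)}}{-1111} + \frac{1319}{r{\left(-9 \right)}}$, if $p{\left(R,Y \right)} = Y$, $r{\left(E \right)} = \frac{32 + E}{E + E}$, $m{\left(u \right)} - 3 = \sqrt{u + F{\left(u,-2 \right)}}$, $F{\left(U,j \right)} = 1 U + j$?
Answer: $- \frac{26377431}{25553} - \frac{2 \sqrt{3}}{1111} \approx -1032.3$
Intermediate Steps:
$F{\left(U,j \right)} = U + j$
$m{\left(u \right)} = 3 + \sqrt{-2 + 2 u}$ ($m{\left(u \right)} = 3 + \sqrt{u + \left(u - 2\right)} = 3 + \sqrt{u + \left(-2 + u\right)} = 3 + \sqrt{-2 + 2 u}$)
$r{\left(E \right)} = \frac{32 + E}{2 E}$
$\frac{p{\left(-21,m{\left(7 \right)} \right)}}{-1111} + \frac{1319}{r{\left(-9 \right)}} = \frac{3 + \sqrt{-2 + 2 \cdot 7}}{-1111} + \frac{1319}{\frac{1}{2} \frac{1}{-9} \left(32 - 9\right)} = \left(3 + \sqrt{-2 + 14}\right) \left(- \frac{1}{1111}\right) + \frac{1319}{\frac{1}{2} \left(- \frac{1}{9}\right) 23} = \left(3 + \sqrt{12}\right) \left(- \frac{1}{1111}\right) + \frac{1319}{- \frac{23}{18}} = \left(3 + 2 \sqrt{3}\right) \left(- \frac{1}{1111}\right) + 1319 \left(- \frac{18}{23}\right) = \left(- \frac{3}{1111} - \frac{2 \sqrt{3}}{1111}\right) - \frac{23742}{23} = - \frac{26377431}{25553} - \frac{2 \sqrt{3}}{1111}$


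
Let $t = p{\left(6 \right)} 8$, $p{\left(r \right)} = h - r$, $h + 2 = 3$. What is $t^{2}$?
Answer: $1600$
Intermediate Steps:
$h = 1$ ($h = -2 + 3 = 1$)
$p{\left(r \right)} = 1 - r$
$t = -40$ ($t = \left(1 - 6\right) 8 = \left(-5\right) 8 = -40$)
$t^{2} = \left(-40\right)^{2} = 1600$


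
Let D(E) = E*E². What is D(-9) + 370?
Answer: -359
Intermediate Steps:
D(E) = E³
D(-9) + 370 = (-9)³ + 370 = -729 + 370 = -359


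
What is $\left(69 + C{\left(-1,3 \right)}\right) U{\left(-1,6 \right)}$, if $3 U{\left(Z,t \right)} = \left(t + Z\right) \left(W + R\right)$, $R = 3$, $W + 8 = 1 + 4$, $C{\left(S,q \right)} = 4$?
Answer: $0$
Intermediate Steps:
$W = -3$ ($W = -8 + \left(1 + 4\right) = -8 + 5 = -3$)
$U{\left(Z,t \right)} = 0$ ($U{\left(Z,t \right)} = \frac{\left(t + Z\right) \left(-3 + 3\right)}{3} = \frac{\left(Z + t\right) 0}{3} = \frac{1}{3} \cdot 0 = 0$)
$\left(69 + C{\left(-1,3 \right)}\right) U{\left(-1,6 \right)} = \left(69 + 4\right) 0 = 73 \cdot 0 = 0$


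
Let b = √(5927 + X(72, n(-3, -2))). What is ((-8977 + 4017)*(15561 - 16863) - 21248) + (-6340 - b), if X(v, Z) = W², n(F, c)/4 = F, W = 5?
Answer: 6430332 - 8*√93 ≈ 6.4303e+6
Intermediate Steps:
n(F, c) = 4*F
X(v, Z) = 25 (X(v, Z) = 5² = 25)
b = 8*√93 (b = √(5927 + 25) = √5952 = 8*√93 ≈ 77.149)
((-8977 + 4017)*(15561 - 16863) - 21248) + (-6340 - b) = ((-8977 + 4017)*(15561 - 16863) - 21248) + (-6340 - 8*√93) = (-4960*(-1302) - 21248) + (-6340 - 8*√93) = (6457920 - 21248) + (-6340 - 8*√93) = 6436672 + (-6340 - 8*√93) = 6430332 - 8*√93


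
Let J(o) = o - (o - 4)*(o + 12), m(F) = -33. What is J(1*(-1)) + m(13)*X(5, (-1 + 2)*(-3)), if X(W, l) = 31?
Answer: -969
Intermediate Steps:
J(o) = o - (-4 + o)*(12 + o)
J(1*(-1)) + m(13)*X(5, (-1 + 2)*(-3)) = (48 - (1*(-1))² - 7*(-1)) - 33*31 = (48 - 1*(-1)² - 7*(-1)) - 1023 = (48 - 1*1 + 7) - 1023 = (48 - 1 + 7) - 1023 = 54 - 1023 = -969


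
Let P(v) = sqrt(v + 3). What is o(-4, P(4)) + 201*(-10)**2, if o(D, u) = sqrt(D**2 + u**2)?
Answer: 20100 + sqrt(23) ≈ 20105.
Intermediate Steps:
P(v) = sqrt(3 + v)
o(-4, P(4)) + 201*(-10)**2 = sqrt((-4)**2 + (sqrt(3 + 4))**2) + 201*(-10)**2 = sqrt(16 + (sqrt(7))**2) + 201*100 = sqrt(16 + 7) + 20100 = sqrt(23) + 20100 = 20100 + sqrt(23)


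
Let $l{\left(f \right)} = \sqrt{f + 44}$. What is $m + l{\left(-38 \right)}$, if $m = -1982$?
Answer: $-1982 + \sqrt{6} \approx -1979.6$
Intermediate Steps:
$l{\left(f \right)} = \sqrt{44 + f}$
$m + l{\left(-38 \right)} = -1982 + \sqrt{44 - 38} = -1982 + \sqrt{6}$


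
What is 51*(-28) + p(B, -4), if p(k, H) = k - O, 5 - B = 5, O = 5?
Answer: -1433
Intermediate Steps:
B = 0 (B = 5 - 1*5 = 5 - 5 = 0)
p(k, H) = -5 + k (p(k, H) = k - 1*5 = k - 5 = -5 + k)
51*(-28) + p(B, -4) = 51*(-28) + (-5 + 0) = -1428 - 5 = -1433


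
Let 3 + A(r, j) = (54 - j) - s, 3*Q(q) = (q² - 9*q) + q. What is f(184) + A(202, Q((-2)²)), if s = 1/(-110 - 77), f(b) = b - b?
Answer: 31606/561 ≈ 56.339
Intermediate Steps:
f(b) = 0
s = -1/187 (s = 1/(-187) = -1/187 ≈ -0.0053476)
Q(q) = -8*q/3 + q²/3 (Q(q) = ((q² - 9*q) + q)/3 = (q² - 8*q)/3 = -8*q/3 + q²/3)
A(r, j) = 9538/187 - j (A(r, j) = -3 + ((54 - j) - 1*(-1/187)) = -3 + ((54 - j) + 1/187) = -3 + (10099/187 - j) = 9538/187 - j)
f(184) + A(202, Q((-2)²)) = 0 + (9538/187 - (-2)²*(-8 + (-2)²)/3) = 0 + (9538/187 - 4*(-8 + 4)/3) = 0 + (9538/187 - 4*(-4)/3) = 0 + (9538/187 - 1*(-16/3)) = 0 + (9538/187 + 16/3) = 0 + 31606/561 = 31606/561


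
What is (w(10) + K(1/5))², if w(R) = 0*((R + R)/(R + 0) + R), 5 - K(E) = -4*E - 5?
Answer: 2916/25 ≈ 116.64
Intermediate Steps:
K(E) = 10 + 4*E (K(E) = 5 - (-4*E - 5) = 5 - (-5 - 4*E) = 5 + (5 + 4*E) = 10 + 4*E)
w(R) = 0 (w(R) = 0*((2*R)/R + R) = 0*(2 + R) = 0)
(w(10) + K(1/5))² = (0 + (10 + 4/5))² = (0 + (10 + 4*(⅕)))² = (0 + (10 + ⅘))² = (0 + 54/5)² = (54/5)² = 2916/25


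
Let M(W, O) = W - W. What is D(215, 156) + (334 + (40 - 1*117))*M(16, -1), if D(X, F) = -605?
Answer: -605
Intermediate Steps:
M(W, O) = 0
D(215, 156) + (334 + (40 - 1*117))*M(16, -1) = -605 + (334 + (40 - 1*117))*0 = -605 + (334 + (40 - 117))*0 = -605 + (334 - 77)*0 = -605 + 257*0 = -605 + 0 = -605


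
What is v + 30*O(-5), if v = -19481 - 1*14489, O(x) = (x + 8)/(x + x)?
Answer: -33979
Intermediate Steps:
O(x) = (8 + x)/(2*x) (O(x) = (8 + x)/((2*x)) = (8 + x)*(1/(2*x)) = (8 + x)/(2*x))
v = -33970 (v = -19481 - 14489 = -33970)
v + 30*O(-5) = -33970 + 30*((1/2)*(8 - 5)/(-5)) = -33970 + 30*((1/2)*(-1/5)*3) = -33970 + 30*(-3/10) = -33970 - 9 = -33979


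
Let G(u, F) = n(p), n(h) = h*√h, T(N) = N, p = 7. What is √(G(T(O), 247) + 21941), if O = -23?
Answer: √(21941 + 7*√7) ≈ 148.19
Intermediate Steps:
n(h) = h^(3/2)
G(u, F) = 7*√7 (G(u, F) = 7^(3/2) = 7*√7)
√(G(T(O), 247) + 21941) = √(7*√7 + 21941) = √(21941 + 7*√7)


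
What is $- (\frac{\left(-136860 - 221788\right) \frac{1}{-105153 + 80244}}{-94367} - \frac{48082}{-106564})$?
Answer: $- \frac{56491367080987}{125244008663046} \approx -0.45105$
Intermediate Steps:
$- (\frac{\left(-136860 - 221788\right) \frac{1}{-105153 + 80244}}{-94367} - \frac{48082}{-106564}) = - (- \frac{358648}{-24909} \left(- \frac{1}{94367}\right) - - \frac{24041}{53282}) = - (\left(-358648\right) \left(- \frac{1}{24909}\right) \left(- \frac{1}{94367}\right) + \frac{24041}{53282}) = - (\frac{358648}{24909} \left(- \frac{1}{94367}\right) + \frac{24041}{53282}) = - (- \frac{358648}{2350587603} + \frac{24041}{53282}) = \left(-1\right) \frac{56491367080987}{125244008663046} = - \frac{56491367080987}{125244008663046}$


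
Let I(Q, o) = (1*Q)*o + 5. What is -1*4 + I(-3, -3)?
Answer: 10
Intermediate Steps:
I(Q, o) = 5 + Q*o (I(Q, o) = Q*o + 5 = 5 + Q*o)
-1*4 + I(-3, -3) = -1*4 + (5 - 3*(-3)) = -4 + (5 + 9) = -4 + 14 = 10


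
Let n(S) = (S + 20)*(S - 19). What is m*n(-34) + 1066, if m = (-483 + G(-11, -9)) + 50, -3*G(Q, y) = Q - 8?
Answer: -946562/3 ≈ -3.1552e+5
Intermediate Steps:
G(Q, y) = 8/3 - Q/3 (G(Q, y) = -(Q - 8)/3 = -(-8 + Q)/3 = 8/3 - Q/3)
m = -1280/3 (m = (-483 + (8/3 - ⅓*(-11))) + 50 = (-483 + (8/3 + 11/3)) + 50 = (-483 + 19/3) + 50 = -1430/3 + 50 = -1280/3 ≈ -426.67)
n(S) = (-19 + S)*(20 + S) (n(S) = (20 + S)*(-19 + S) = (-19 + S)*(20 + S))
m*n(-34) + 1066 = -1280*(-380 - 34 + (-34)²)/3 + 1066 = -1280*(-380 - 34 + 1156)/3 + 1066 = -1280/3*742 + 1066 = -949760/3 + 1066 = -946562/3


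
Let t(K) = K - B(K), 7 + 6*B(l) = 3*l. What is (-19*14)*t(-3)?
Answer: 266/3 ≈ 88.667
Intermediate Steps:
B(l) = -7/6 + l/2 (B(l) = -7/6 + (3*l)/6 = -7/6 + l/2)
t(K) = 7/6 + K/2 (t(K) = K - (-7/6 + K/2) = K + (7/6 - K/2) = 7/6 + K/2)
(-19*14)*t(-3) = (-19*14)*(7/6 + (½)*(-3)) = -266*(7/6 - 3/2) = -266*(-⅓) = 266/3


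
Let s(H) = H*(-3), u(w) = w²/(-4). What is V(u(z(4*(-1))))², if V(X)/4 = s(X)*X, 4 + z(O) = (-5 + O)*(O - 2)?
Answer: 21972656250000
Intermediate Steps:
z(O) = -4 + (-5 + O)*(-2 + O) (z(O) = -4 + (-5 + O)*(O - 2) = -4 + (-5 + O)*(-2 + O))
u(w) = -w²/4 (u(w) = w²*(-¼) = -w²/4)
s(H) = -3*H
V(X) = -12*X² (V(X) = 4*((-3*X)*X) = 4*(-3*X²) = -12*X²)
V(u(z(4*(-1))))² = (-12*(6 + (4*(-1))² - 28*(-1))⁴/16)² = (-12*(6 + (-4)² - 7*(-4))⁴/16)² = (-12*(6 + 16 + 28)⁴/16)² = (-12*(-¼*50²)²)² = (-12*(-¼*2500)²)² = (-12*(-625)²)² = (-12*390625)² = (-4687500)² = 21972656250000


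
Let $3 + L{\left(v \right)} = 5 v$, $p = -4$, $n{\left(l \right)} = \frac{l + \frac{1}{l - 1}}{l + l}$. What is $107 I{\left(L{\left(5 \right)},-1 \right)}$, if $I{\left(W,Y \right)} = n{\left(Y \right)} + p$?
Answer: $- \frac{1391}{4} \approx -347.75$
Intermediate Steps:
$n{\left(l \right)} = \frac{l + \frac{1}{-1 + l}}{2 l}$
$L{\left(v \right)} = -3 + 5 v$
$I{\left(W,Y \right)} = -4 + \frac{1 + Y^{2} - Y}{2 Y \left(-1 + Y\right)}$ ($I{\left(W,Y \right)} = \frac{1 + Y^{2} - Y}{2 Y \left(-1 + Y\right)} - 4 = -4 + \frac{1 + Y^{2} - Y}{2 Y \left(-1 + Y\right)}$)
$107 I{\left(L{\left(5 \right)},-1 \right)} = 107 \frac{1 - 7 \left(-1\right)^{2} + 7 \left(-1\right)}{2 \left(-1\right) \left(-1 - 1\right)} = 107 \cdot \frac{1}{2} \left(-1\right) \frac{1}{-2} \left(1 - 7 - 7\right) = 107 \cdot \frac{1}{2} \left(-1\right) \left(- \frac{1}{2}\right) \left(1 - 7 - 7\right) = 107 \cdot \frac{1}{2} \left(-1\right) \left(- \frac{1}{2}\right) \left(-13\right) = 107 \left(- \frac{13}{4}\right) = - \frac{1391}{4}$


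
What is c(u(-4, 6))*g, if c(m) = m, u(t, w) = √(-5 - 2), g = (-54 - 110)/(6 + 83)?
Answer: -164*I*√7/89 ≈ -4.8753*I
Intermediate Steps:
g = -164/89 ≈ -1.8427
u(t, w) = I*√7 (u(t, w) = √(-7) = I*√7)
c(u(-4, 6))*g = (I*√7)*(-164/89) = -164*I*√7/89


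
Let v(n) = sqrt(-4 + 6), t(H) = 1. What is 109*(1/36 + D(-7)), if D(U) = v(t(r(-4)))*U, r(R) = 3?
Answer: 109/36 - 763*sqrt(2) ≈ -1076.0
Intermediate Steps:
v(n) = sqrt(2)
D(U) = U*sqrt(2) (D(U) = sqrt(2)*U = U*sqrt(2))
109*(1/36 + D(-7)) = 109*(1/36 - 7*sqrt(2)) = 109/36 - 763*sqrt(2)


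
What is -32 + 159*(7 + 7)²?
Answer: 31132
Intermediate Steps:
-32 + 159*(7 + 7)² = -32 + 159*14² = -32 + 159*196 = -32 + 31164 = 31132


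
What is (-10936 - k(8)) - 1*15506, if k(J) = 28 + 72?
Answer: -26542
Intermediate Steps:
k(J) = 100
(-10936 - k(8)) - 1*15506 = (-10936 - 1*100) - 1*15506 = (-10936 - 100) - 15506 = -11036 - 15506 = -26542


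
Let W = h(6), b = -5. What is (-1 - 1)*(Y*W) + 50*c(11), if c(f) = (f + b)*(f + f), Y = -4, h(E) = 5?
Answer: 6640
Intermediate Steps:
W = 5
c(f) = 2*f*(-5 + f) (c(f) = (f - 5)*(f + f) = (-5 + f)*(2*f) = 2*f*(-5 + f))
(-1 - 1)*(Y*W) + 50*c(11) = (-1 - 1)*(-4*5) + 50*(2*11*(-5 + 11)) = -2*(-20) + 50*(2*11*6) = 40 + 50*132 = 40 + 6600 = 6640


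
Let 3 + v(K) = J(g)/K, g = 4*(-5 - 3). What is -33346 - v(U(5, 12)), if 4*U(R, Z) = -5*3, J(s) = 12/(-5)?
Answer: -833591/25 ≈ -33344.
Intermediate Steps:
g = -32 (g = 4*(-8) = -32)
J(s) = -12/5 (J(s) = 12*(-1/5) = -12/5)
U(R, Z) = -15/4 (U(R, Z) = (-5*3)/4 = (1/4)*(-15) = -15/4)
v(K) = -3 - 12/(5*K)
-33346 - v(U(5, 12)) = -33346 - (-3 - 12/(5*(-15/4))) = -33346 - (-3 - 12/5*(-4/15)) = -33346 - (-3 + 16/25) = -33346 - 1*(-59/25) = -33346 + 59/25 = -833591/25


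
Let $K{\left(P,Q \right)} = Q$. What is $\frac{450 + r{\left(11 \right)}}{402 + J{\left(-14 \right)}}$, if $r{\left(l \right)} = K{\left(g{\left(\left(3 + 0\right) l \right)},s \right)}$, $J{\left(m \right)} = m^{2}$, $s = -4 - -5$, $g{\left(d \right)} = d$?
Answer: $\frac{451}{598} \approx 0.75418$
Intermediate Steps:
$s = 1$ ($s = -4 + 5 = 1$)
$r{\left(l \right)} = 1$
$\frac{450 + r{\left(11 \right)}}{402 + J{\left(-14 \right)}} = \frac{450 + 1}{402 + \left(-14\right)^{2}} = \frac{451}{402 + 196} = \frac{451}{598}$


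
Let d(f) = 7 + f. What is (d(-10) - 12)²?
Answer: 225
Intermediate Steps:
(d(-10) - 12)² = ((7 - 10) - 12)² = (-3 - 12)² = (-15)² = 225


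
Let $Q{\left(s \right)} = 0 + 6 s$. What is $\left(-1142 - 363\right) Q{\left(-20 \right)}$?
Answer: $180600$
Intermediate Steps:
$Q{\left(s \right)} = 6 s$
$\left(-1142 - 363\right) Q{\left(-20 \right)} = \left(-1142 - 363\right) 6 \left(-20\right) = \left(-1505\right) \left(-120\right) = 180600$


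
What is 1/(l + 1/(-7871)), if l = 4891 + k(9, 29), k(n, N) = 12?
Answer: 7871/38591512 ≈ 0.00020396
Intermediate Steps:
l = 4903 (l = 4891 + 12 = 4903)
1/(l + 1/(-7871)) = 1/(4903 + 1/(-7871)) = 1/(4903 - 1/7871) = 1/(38591512/7871) = 7871/38591512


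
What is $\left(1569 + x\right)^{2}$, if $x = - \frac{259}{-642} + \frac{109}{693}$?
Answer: $\frac{54181404102234049}{21993483204} \approx 2.4635 \cdot 10^{6}$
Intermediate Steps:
$x = \frac{83155}{148302}$ ($x = \left(-259\right) \left(- \frac{1}{642}\right) + 109 \cdot \frac{1}{693} = \frac{259}{642} + \frac{109}{693} = \frac{83155}{148302} \approx 0.56071$)
$\left(1569 + x\right)^{2} = \left(1569 + \frac{83155}{148302}\right)^{2} = \left(\frac{232768993}{148302}\right)^{2} = \frac{54181404102234049}{21993483204}$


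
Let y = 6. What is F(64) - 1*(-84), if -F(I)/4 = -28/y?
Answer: 308/3 ≈ 102.67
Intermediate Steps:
F(I) = 56/3 (F(I) = -(-112)/6 = -4*(-14/3) = 56/3)
F(64) - 1*(-84) = 56/3 - 1*(-84) = 56/3 + 84 = 308/3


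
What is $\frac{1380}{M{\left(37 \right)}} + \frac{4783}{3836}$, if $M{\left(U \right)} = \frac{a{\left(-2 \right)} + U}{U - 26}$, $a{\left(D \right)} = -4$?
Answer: $\frac{1769343}{3836} \approx 461.25$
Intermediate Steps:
$M{\left(U \right)} = \frac{-4 + U}{-26 + U}$ ($M{\left(U \right)} = \frac{-4 + U}{U - 26} = \frac{-4 + U}{-26 + U}$)
$\frac{1380}{M{\left(37 \right)}} + \frac{4783}{3836} = \frac{1380}{\frac{1}{-26 + 37} \left(-4 + 37\right)} + \frac{4783}{3836} = \frac{1380}{\frac{1}{11} \cdot 33} + 4783 \cdot \frac{1}{3836} = \frac{1380}{\frac{1}{11} \cdot 33} + \frac{4783}{3836} = \frac{1380}{3} + \frac{4783}{3836} = 1380 \cdot \frac{1}{3} + \frac{4783}{3836} = 460 + \frac{4783}{3836} = \frac{1769343}{3836}$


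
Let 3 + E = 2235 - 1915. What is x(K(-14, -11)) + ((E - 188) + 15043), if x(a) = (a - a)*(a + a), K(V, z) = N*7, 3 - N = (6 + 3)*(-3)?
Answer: 15172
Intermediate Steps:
E = 317 (E = -3 + (2235 - 1915) = -3 + 320 = 317)
N = 30 (N = 3 - (6 + 3)*(-3) = 3 - 9*(-3) = 3 - 1*(-27) = 3 + 27 = 30)
K(V, z) = 210 (K(V, z) = 30*7 = 210)
x(a) = 0 (x(a) = 0*(2*a) = 0)
x(K(-14, -11)) + ((E - 188) + 15043) = 0 + ((317 - 188) + 15043) = 0 + (129 + 15043) = 0 + 15172 = 15172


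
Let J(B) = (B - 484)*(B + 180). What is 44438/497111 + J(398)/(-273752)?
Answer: 9218846241/34021282618 ≈ 0.27097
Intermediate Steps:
J(B) = (-484 + B)*(180 + B)
44438/497111 + J(398)/(-273752) = 44438/497111 + (-87120 + 398**2 - 304*398)/(-273752) = 44438*(1/497111) + (-87120 + 158404 - 120992)*(-1/273752) = 44438/497111 - 49708*(-1/273752) = 44438/497111 + 12427/68438 = 9218846241/34021282618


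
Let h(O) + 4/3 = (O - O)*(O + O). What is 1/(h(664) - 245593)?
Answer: -3/736783 ≈ -4.0718e-6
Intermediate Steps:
h(O) = -4/3 (h(O) = -4/3 + (O - O)*(O + O) = -4/3 + 0*(2*O) = -4/3 + 0 = -4/3)
1/(h(664) - 245593) = 1/(-4/3 - 245593) = 1/(-736783/3) = -3/736783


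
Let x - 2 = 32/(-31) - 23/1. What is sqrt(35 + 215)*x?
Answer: -3415*sqrt(10)/31 ≈ -348.36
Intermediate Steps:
x = -683/31 (x = 2 + (32/(-31) - 23/1) = 2 + (32*(-1/31) - 23*1) = 2 + (-32/31 - 23) = 2 - 745/31 = -683/31 ≈ -22.032)
sqrt(35 + 215)*x = sqrt(35 + 215)*(-683/31) = sqrt(250)*(-683/31) = (5*sqrt(10))*(-683/31) = -3415*sqrt(10)/31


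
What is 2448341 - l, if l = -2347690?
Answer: 4796031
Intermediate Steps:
2448341 - l = 2448341 - 1*(-2347690) = 2448341 + 2347690 = 4796031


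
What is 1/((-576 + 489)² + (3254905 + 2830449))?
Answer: 1/6092923 ≈ 1.6412e-7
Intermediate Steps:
1/((-576 + 489)² + (3254905 + 2830449)) = 1/((-87)² + 6085354) = 1/(7569 + 6085354) = 1/6092923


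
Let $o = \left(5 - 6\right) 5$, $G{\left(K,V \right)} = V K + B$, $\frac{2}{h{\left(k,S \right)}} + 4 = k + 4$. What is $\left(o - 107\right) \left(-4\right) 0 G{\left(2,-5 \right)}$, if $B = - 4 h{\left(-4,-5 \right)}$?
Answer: $0$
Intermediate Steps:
$h{\left(k,S \right)} = \frac{2}{k}$ ($h{\left(k,S \right)} = \frac{2}{-4 + \left(k + 4\right)} = \frac{2}{-4 + \left(4 + k\right)} = \frac{2}{k}$)
$B = 2$ ($B = - 4 \frac{2}{-4} = - 4 \cdot 2 \left(- \frac{1}{4}\right) = \left(-4\right) \left(- \frac{1}{2}\right) = 2$)
$G{\left(K,V \right)} = 2 + K V$ ($G{\left(K,V \right)} = V K + 2 = K V + 2 = 2 + K V$)
$o = -5$ ($o = \left(-1\right) 5 = -5$)
$\left(o - 107\right) \left(-4\right) 0 G{\left(2,-5 \right)} = \left(-5 - 107\right) \left(-4\right) 0 \left(2 + 2 \left(-5\right)\right) = - 112 \cdot 0 \left(2 - 10\right) = - 112 \cdot 0 \left(-8\right) = \left(-112\right) 0 = 0$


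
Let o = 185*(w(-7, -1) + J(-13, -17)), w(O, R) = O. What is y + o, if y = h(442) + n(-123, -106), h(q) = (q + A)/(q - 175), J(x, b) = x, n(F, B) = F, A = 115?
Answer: -1020184/267 ≈ -3820.9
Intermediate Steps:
h(q) = (115 + q)/(-175 + q) (h(q) = (q + 115)/(q - 175) = (115 + q)/(-175 + q))
y = -32284/267 (y = (115 + 442)/(-175 + 442) - 123 = 557/267 - 123 = -32284/267 ≈ -120.91)
o = -3700 (o = 185*(-7 - 13) = 185*(-20) = -3700)
y + o = -32284/267 - 3700 = -1020184/267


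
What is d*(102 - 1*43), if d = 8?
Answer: 472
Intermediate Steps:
d*(102 - 1*43) = 8*(102 - 1*43) = 8*(102 - 43) = 8*59 = 472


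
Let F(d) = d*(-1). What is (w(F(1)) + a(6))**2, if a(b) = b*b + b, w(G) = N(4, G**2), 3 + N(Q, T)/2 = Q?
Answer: 1936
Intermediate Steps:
N(Q, T) = -6 + 2*Q
F(d) = -d
w(G) = 2 (w(G) = -6 + 2*4 = -6 + 8 = 2)
a(b) = b + b**2 (a(b) = b**2 + b = b + b**2)
(w(F(1)) + a(6))**2 = (2 + 6*(1 + 6))**2 = (2 + 6*7)**2 = (2 + 42)**2 = 44**2 = 1936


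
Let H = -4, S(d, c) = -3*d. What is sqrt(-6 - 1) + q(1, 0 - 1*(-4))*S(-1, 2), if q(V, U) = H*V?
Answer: -12 + I*sqrt(7) ≈ -12.0 + 2.6458*I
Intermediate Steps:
q(V, U) = -4*V
sqrt(-6 - 1) + q(1, 0 - 1*(-4))*S(-1, 2) = sqrt(-6 - 1) + (-4*1)*(-3*(-1)) = sqrt(-7) - 4*3 = I*sqrt(7) - 12 = -12 + I*sqrt(7)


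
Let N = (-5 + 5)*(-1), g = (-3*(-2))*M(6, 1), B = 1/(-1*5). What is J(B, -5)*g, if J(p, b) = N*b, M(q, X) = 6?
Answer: 0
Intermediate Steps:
B = -⅕ (B = 1/(-5) = -⅕ ≈ -0.20000)
g = 36 (g = -3*(-2)*6 = 6*6 = 36)
N = 0 (N = 0*(-1) = 0)
J(p, b) = 0 (J(p, b) = 0*b = 0)
J(B, -5)*g = 0*36 = 0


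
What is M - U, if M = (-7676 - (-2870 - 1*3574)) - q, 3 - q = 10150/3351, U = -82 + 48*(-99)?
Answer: 12070399/3351 ≈ 3602.0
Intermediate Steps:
U = -4834 (U = -82 - 4752 = -4834)
q = -97/3351 (q = 3 - 10150/3351 = -97/3351 ≈ -0.028947)
M = -4128335/3351 (M = (-7676 - (-2870 - 1*3574)) - 1*(-97/3351) = (-7676 - (-2870 - 3574)) + 97/3351 = (-7676 - 1*(-6444)) + 97/3351 = (-7676 + 6444) + 97/3351 = -1232 + 97/3351 = -4128335/3351 ≈ -1232.0)
M - U = -4128335/3351 - 1*(-4834) = -4128335/3351 + 4834 = 12070399/3351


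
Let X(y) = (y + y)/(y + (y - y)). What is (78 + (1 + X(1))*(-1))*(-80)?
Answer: -6000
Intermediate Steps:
X(y) = 2 (X(y) = (2*y)/(y + 0) = (2*y)/y = 2)
(78 + (1 + X(1))*(-1))*(-80) = (78 + (1 + 2)*(-1))*(-80) = (78 + 3*(-1))*(-80) = (78 - 3)*(-80) = 75*(-80) = -6000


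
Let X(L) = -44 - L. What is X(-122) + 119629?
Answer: 119707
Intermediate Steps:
X(-122) + 119629 = (-44 - 1*(-122)) + 119629 = (-44 + 122) + 119629 = 78 + 119629 = 119707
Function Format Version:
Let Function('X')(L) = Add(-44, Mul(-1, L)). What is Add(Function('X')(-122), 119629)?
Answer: 119707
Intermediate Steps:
Add(Function('X')(-122), 119629) = Add(Add(-44, Mul(-1, -122)), 119629) = Add(Add(-44, 122), 119629) = Add(78, 119629) = 119707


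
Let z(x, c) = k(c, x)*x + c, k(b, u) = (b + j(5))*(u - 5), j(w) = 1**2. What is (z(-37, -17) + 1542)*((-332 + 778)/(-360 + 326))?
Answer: 5204597/17 ≈ 3.0615e+5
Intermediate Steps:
j(w) = 1
k(b, u) = (1 + b)*(-5 + u) (k(b, u) = (b + 1)*(u - 5) = (1 + b)*(-5 + u))
z(x, c) = c + x*(-5 + x - 5*c + c*x) (z(x, c) = (-5 + x - 5*c + c*x)*x + c = x*(-5 + x - 5*c + c*x) + c = c + x*(-5 + x - 5*c + c*x))
(z(-37, -17) + 1542)*((-332 + 778)/(-360 + 326)) = ((-17 - 37*(-5 - 37 - 5*(-17) - 17*(-37))) + 1542)*((-332 + 778)/(-360 + 326)) = ((-17 - 37*(-5 - 37 + 85 + 629)) + 1542)*(446/(-34)) = ((-17 - 37*672) + 1542)*(446*(-1/34)) = ((-17 - 24864) + 1542)*(-223/17) = (-24881 + 1542)*(-223/17) = -23339*(-223/17) = 5204597/17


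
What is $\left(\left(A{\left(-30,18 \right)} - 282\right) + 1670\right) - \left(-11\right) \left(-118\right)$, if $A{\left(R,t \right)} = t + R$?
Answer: $78$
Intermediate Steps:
$A{\left(R,t \right)} = R + t$
$\left(\left(A{\left(-30,18 \right)} - 282\right) + 1670\right) - \left(-11\right) \left(-118\right) = \left(\left(\left(-30 + 18\right) - 282\right) + 1670\right) - \left(-11\right) \left(-118\right) = \left(\left(-12 - 282\right) + 1670\right) - 1298 = \left(-294 + 1670\right) - 1298 = 1376 - 1298 = 78$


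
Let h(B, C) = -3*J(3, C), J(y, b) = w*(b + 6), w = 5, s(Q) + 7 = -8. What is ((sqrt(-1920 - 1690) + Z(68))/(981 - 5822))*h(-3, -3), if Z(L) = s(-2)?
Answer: -675/4841 + 855*I*sqrt(10)/4841 ≈ -0.13943 + 0.55851*I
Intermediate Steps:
s(Q) = -15 (s(Q) = -7 - 8 = -15)
Z(L) = -15
J(y, b) = 30 + 5*b (J(y, b) = 5*(b + 6) = 5*(6 + b) = 30 + 5*b)
h(B, C) = -90 - 15*C (h(B, C) = -3*(30 + 5*C) = -90 - 15*C)
((sqrt(-1920 - 1690) + Z(68))/(981 - 5822))*h(-3, -3) = ((sqrt(-1920 - 1690) - 15)/(981 - 5822))*(-90 - 15*(-3)) = ((sqrt(-3610) - 15)/(-4841))*(-90 + 45) = ((19*I*sqrt(10) - 15)*(-1/4841))*(-45) = ((-15 + 19*I*sqrt(10))*(-1/4841))*(-45) = (15/4841 - 19*I*sqrt(10)/4841)*(-45) = -675/4841 + 855*I*sqrt(10)/4841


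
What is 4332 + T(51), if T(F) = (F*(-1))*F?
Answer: 1731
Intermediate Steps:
T(F) = -F² (T(F) = (-F)*F = -F²)
4332 + T(51) = 4332 - 1*51² = 4332 - 1*2601 = 4332 - 2601 = 1731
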